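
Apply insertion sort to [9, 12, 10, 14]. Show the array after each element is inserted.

First element 9 is already 'sorted'
Insert 12: shifted 0 elements -> [9, 12, 10, 14]
Insert 10: shifted 1 elements -> [9, 10, 12, 14]
Insert 14: shifted 0 elements -> [9, 10, 12, 14]


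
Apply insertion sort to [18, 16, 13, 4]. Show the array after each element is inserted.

First element 18 is already 'sorted'
Insert 16: shifted 1 elements -> [16, 18, 13, 4]
Insert 13: shifted 2 elements -> [13, 16, 18, 4]
Insert 4: shifted 3 elements -> [4, 13, 16, 18]


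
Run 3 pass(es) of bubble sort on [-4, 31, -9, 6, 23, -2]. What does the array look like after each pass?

After pass 1: [-4, -9, 6, 23, -2, 31] (4 swaps)
After pass 2: [-9, -4, 6, -2, 23, 31] (2 swaps)
After pass 3: [-9, -4, -2, 6, 23, 31] (1 swaps)
Total swaps: 7


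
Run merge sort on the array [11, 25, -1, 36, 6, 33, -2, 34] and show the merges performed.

Divide and conquer:
  Merge [11] + [25] -> [11, 25]
  Merge [-1] + [36] -> [-1, 36]
  Merge [11, 25] + [-1, 36] -> [-1, 11, 25, 36]
  Merge [6] + [33] -> [6, 33]
  Merge [-2] + [34] -> [-2, 34]
  Merge [6, 33] + [-2, 34] -> [-2, 6, 33, 34]
  Merge [-1, 11, 25, 36] + [-2, 6, 33, 34] -> [-2, -1, 6, 11, 25, 33, 34, 36]


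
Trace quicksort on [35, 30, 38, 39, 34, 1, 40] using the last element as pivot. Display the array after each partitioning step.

Partition 1: pivot=40 at index 6 -> [35, 30, 38, 39, 34, 1, 40]
Partition 2: pivot=1 at index 0 -> [1, 30, 38, 39, 34, 35, 40]
Partition 3: pivot=35 at index 3 -> [1, 30, 34, 35, 38, 39, 40]
Partition 4: pivot=34 at index 2 -> [1, 30, 34, 35, 38, 39, 40]
Partition 5: pivot=39 at index 5 -> [1, 30, 34, 35, 38, 39, 40]


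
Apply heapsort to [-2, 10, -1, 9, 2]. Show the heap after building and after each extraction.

Build heap: [10, 9, -1, -2, 2]
Extract 10: [9, 2, -1, -2, 10]
Extract 9: [2, -2, -1, 9, 10]
Extract 2: [-1, -2, 2, 9, 10]
Extract -1: [-2, -1, 2, 9, 10]


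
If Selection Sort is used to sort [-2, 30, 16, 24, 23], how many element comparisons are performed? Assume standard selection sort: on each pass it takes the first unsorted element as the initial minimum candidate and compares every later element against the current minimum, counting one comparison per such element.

Pass 1: scan indices 1..4 for the minimum = 4 comparison(s); min is -2, place at index 0 -> [-2, 30, 16, 24, 23]
Pass 2: scan indices 2..4 for the minimum = 3 comparison(s); min is 16, place at index 1 -> [-2, 16, 30, 24, 23]
Pass 3: scan indices 3..4 for the minimum = 2 comparison(s); min is 23, place at index 2 -> [-2, 16, 23, 24, 30]
Pass 4: scan indices 4..4 for the minimum = 1 comparison(s); min is 24, place at index 3 -> [-2, 16, 23, 24, 30]
Selection sort always scans the whole unsorted suffix, so the count is (n-1) + (n-2) + ... + 1 = n(n-1)/2 = 5*4/2 = 10 regardless of the input order.
Total comparisons: 4 + 3 + 2 + 1 = 10


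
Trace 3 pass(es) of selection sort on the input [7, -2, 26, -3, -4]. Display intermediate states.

Pass 1: Select minimum -4 at index 4, swap -> [-4, -2, 26, -3, 7]
Pass 2: Select minimum -3 at index 3, swap -> [-4, -3, 26, -2, 7]
Pass 3: Select minimum -2 at index 3, swap -> [-4, -3, -2, 26, 7]


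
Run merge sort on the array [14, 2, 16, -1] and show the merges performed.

Divide and conquer:
  Merge [14] + [2] -> [2, 14]
  Merge [16] + [-1] -> [-1, 16]
  Merge [2, 14] + [-1, 16] -> [-1, 2, 14, 16]


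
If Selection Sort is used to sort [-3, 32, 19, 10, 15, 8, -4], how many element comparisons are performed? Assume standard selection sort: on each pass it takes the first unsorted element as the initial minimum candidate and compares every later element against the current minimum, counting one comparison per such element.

Pass 1: scan indices 1..6 for the minimum = 6 comparison(s); min is -4, place at index 0 -> [-4, 32, 19, 10, 15, 8, -3]
Pass 2: scan indices 2..6 for the minimum = 5 comparison(s); min is -3, place at index 1 -> [-4, -3, 19, 10, 15, 8, 32]
Pass 3: scan indices 3..6 for the minimum = 4 comparison(s); min is 8, place at index 2 -> [-4, -3, 8, 10, 15, 19, 32]
Pass 4: scan indices 4..6 for the minimum = 3 comparison(s); min is 10, place at index 3 -> [-4, -3, 8, 10, 15, 19, 32]
Pass 5: scan indices 5..6 for the minimum = 2 comparison(s); min is 15, place at index 4 -> [-4, -3, 8, 10, 15, 19, 32]
Pass 6: scan indices 6..6 for the minimum = 1 comparison(s); min is 19, place at index 5 -> [-4, -3, 8, 10, 15, 19, 32]
Selection sort always scans the whole unsorted suffix, so the count is (n-1) + (n-2) + ... + 1 = n(n-1)/2 = 7*6/2 = 21 regardless of the input order.
Total comparisons: 6 + 5 + 4 + 3 + 2 + 1 = 21


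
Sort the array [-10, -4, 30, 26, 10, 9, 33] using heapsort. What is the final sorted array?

Build heap: [33, 26, 30, -4, 10, 9, -10]
Extract 33: [30, 26, 9, -4, 10, -10, 33]
Extract 30: [26, 10, 9, -4, -10, 30, 33]
Extract 26: [10, -4, 9, -10, 26, 30, 33]
Extract 10: [9, -4, -10, 10, 26, 30, 33]
Extract 9: [-4, -10, 9, 10, 26, 30, 33]
Extract -4: [-10, -4, 9, 10, 26, 30, 33]


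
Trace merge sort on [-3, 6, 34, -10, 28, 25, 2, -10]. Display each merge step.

Divide and conquer:
  Merge [-3] + [6] -> [-3, 6]
  Merge [34] + [-10] -> [-10, 34]
  Merge [-3, 6] + [-10, 34] -> [-10, -3, 6, 34]
  Merge [28] + [25] -> [25, 28]
  Merge [2] + [-10] -> [-10, 2]
  Merge [25, 28] + [-10, 2] -> [-10, 2, 25, 28]
  Merge [-10, -3, 6, 34] + [-10, 2, 25, 28] -> [-10, -10, -3, 2, 6, 25, 28, 34]


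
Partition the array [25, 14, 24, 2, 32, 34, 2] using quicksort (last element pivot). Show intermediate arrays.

Partition 1: pivot=2 at index 1 -> [2, 2, 24, 25, 32, 34, 14]
Partition 2: pivot=14 at index 2 -> [2, 2, 14, 25, 32, 34, 24]
Partition 3: pivot=24 at index 3 -> [2, 2, 14, 24, 32, 34, 25]
Partition 4: pivot=25 at index 4 -> [2, 2, 14, 24, 25, 34, 32]
Partition 5: pivot=32 at index 5 -> [2, 2, 14, 24, 25, 32, 34]


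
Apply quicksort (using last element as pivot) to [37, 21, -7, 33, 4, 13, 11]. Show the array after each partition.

Partition 1: pivot=11 at index 2 -> [-7, 4, 11, 33, 21, 13, 37]
Partition 2: pivot=4 at index 1 -> [-7, 4, 11, 33, 21, 13, 37]
Partition 3: pivot=37 at index 6 -> [-7, 4, 11, 33, 21, 13, 37]
Partition 4: pivot=13 at index 3 -> [-7, 4, 11, 13, 21, 33, 37]
Partition 5: pivot=33 at index 5 -> [-7, 4, 11, 13, 21, 33, 37]


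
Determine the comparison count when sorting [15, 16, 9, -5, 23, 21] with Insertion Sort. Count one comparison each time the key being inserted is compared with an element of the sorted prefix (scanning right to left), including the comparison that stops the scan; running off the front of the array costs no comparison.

Insert 16: 15 <= 16 (stop) = 1 comparison(s) -> [15, 16, 9, -5, 23, 21]
Insert 9: 16 > 9 (shift), 15 > 9 (shift), reached front = 2 comparison(s) -> [9, 15, 16, -5, 23, 21]
Insert -5: 16 > -5 (shift), 15 > -5 (shift), 9 > -5 (shift), reached front = 3 comparison(s) -> [-5, 9, 15, 16, 23, 21]
Insert 23: 16 <= 23 (stop) = 1 comparison(s) -> [-5, 9, 15, 16, 23, 21]
Insert 21: 23 > 21 (shift), 16 <= 21 (stop) = 2 comparison(s) -> [-5, 9, 15, 16, 21, 23]
Total comparisons: 1 + 2 + 3 + 1 + 2 = 9


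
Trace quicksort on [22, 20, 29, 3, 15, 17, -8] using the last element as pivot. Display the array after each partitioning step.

Partition 1: pivot=-8 at index 0 -> [-8, 20, 29, 3, 15, 17, 22]
Partition 2: pivot=22 at index 5 -> [-8, 20, 3, 15, 17, 22, 29]
Partition 3: pivot=17 at index 3 -> [-8, 3, 15, 17, 20, 22, 29]
Partition 4: pivot=15 at index 2 -> [-8, 3, 15, 17, 20, 22, 29]


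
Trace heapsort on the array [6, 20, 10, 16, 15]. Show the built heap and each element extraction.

Build heap: [20, 16, 10, 6, 15]
Extract 20: [16, 15, 10, 6, 20]
Extract 16: [15, 6, 10, 16, 20]
Extract 15: [10, 6, 15, 16, 20]
Extract 10: [6, 10, 15, 16, 20]


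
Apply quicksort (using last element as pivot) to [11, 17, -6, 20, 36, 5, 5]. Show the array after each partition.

Partition 1: pivot=5 at index 2 -> [-6, 5, 5, 20, 36, 17, 11]
Partition 2: pivot=5 at index 1 -> [-6, 5, 5, 20, 36, 17, 11]
Partition 3: pivot=11 at index 3 -> [-6, 5, 5, 11, 36, 17, 20]
Partition 4: pivot=20 at index 5 -> [-6, 5, 5, 11, 17, 20, 36]


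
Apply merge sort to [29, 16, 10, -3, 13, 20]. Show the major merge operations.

Divide and conquer:
  Merge [16] + [10] -> [10, 16]
  Merge [29] + [10, 16] -> [10, 16, 29]
  Merge [13] + [20] -> [13, 20]
  Merge [-3] + [13, 20] -> [-3, 13, 20]
  Merge [10, 16, 29] + [-3, 13, 20] -> [-3, 10, 13, 16, 20, 29]


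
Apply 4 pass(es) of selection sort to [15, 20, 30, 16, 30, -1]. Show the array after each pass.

Pass 1: Select minimum -1 at index 5, swap -> [-1, 20, 30, 16, 30, 15]
Pass 2: Select minimum 15 at index 5, swap -> [-1, 15, 30, 16, 30, 20]
Pass 3: Select minimum 16 at index 3, swap -> [-1, 15, 16, 30, 30, 20]
Pass 4: Select minimum 20 at index 5, swap -> [-1, 15, 16, 20, 30, 30]


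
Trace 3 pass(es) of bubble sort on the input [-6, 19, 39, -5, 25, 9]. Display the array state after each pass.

After pass 1: [-6, 19, -5, 25, 9, 39] (3 swaps)
After pass 2: [-6, -5, 19, 9, 25, 39] (2 swaps)
After pass 3: [-6, -5, 9, 19, 25, 39] (1 swaps)
Total swaps: 6


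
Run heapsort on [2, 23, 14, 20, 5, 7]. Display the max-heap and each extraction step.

Build heap: [23, 20, 14, 2, 5, 7]
Extract 23: [20, 7, 14, 2, 5, 23]
Extract 20: [14, 7, 5, 2, 20, 23]
Extract 14: [7, 2, 5, 14, 20, 23]
Extract 7: [5, 2, 7, 14, 20, 23]
Extract 5: [2, 5, 7, 14, 20, 23]


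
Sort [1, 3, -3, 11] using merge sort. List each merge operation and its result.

Divide and conquer:
  Merge [1] + [3] -> [1, 3]
  Merge [-3] + [11] -> [-3, 11]
  Merge [1, 3] + [-3, 11] -> [-3, 1, 3, 11]


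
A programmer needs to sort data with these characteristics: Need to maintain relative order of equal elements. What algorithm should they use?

Best choice: Merge sort or Insertion sort
Reason: Both are stable; quicksort and heapsort are not stable


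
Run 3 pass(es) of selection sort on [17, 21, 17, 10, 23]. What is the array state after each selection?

Pass 1: Select minimum 10 at index 3, swap -> [10, 21, 17, 17, 23]
Pass 2: Select minimum 17 at index 2, swap -> [10, 17, 21, 17, 23]
Pass 3: Select minimum 17 at index 3, swap -> [10, 17, 17, 21, 23]


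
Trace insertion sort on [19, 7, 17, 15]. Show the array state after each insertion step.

First element 19 is already 'sorted'
Insert 7: shifted 1 elements -> [7, 19, 17, 15]
Insert 17: shifted 1 elements -> [7, 17, 19, 15]
Insert 15: shifted 2 elements -> [7, 15, 17, 19]


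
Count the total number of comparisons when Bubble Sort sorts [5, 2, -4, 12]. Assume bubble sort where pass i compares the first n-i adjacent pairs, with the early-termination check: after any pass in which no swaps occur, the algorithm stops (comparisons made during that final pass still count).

Pass 1: compare adjacent pairs (0,1)..(2,3) = 3 comparison(s), 2 swap(s) -> [2, -4, 5, 12]
Pass 2: compare adjacent pairs (0,1)..(1,2) = 2 comparison(s), 1 swap(s) -> [-4, 2, 5, 12]
Pass 3: compare adjacent pairs (0,1)..(0,1) = 1 comparison(s), 0 swap(s) -> [-4, 2, 5, 12]
No swaps in this pass, so bubble sort stops here.
Total comparisons: 3 + 2 + 1 = 6


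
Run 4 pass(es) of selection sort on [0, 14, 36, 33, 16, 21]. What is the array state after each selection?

Pass 1: Select minimum 0 at index 0, swap -> [0, 14, 36, 33, 16, 21]
Pass 2: Select minimum 14 at index 1, swap -> [0, 14, 36, 33, 16, 21]
Pass 3: Select minimum 16 at index 4, swap -> [0, 14, 16, 33, 36, 21]
Pass 4: Select minimum 21 at index 5, swap -> [0, 14, 16, 21, 36, 33]


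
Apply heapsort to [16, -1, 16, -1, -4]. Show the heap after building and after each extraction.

Build heap: [16, -1, 16, -1, -4]
Extract 16: [16, -1, -4, -1, 16]
Extract 16: [-1, -1, -4, 16, 16]
Extract -1: [-1, -4, -1, 16, 16]
Extract -1: [-4, -1, -1, 16, 16]


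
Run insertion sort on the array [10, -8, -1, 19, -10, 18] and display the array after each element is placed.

First element 10 is already 'sorted'
Insert -8: shifted 1 elements -> [-8, 10, -1, 19, -10, 18]
Insert -1: shifted 1 elements -> [-8, -1, 10, 19, -10, 18]
Insert 19: shifted 0 elements -> [-8, -1, 10, 19, -10, 18]
Insert -10: shifted 4 elements -> [-10, -8, -1, 10, 19, 18]
Insert 18: shifted 1 elements -> [-10, -8, -1, 10, 18, 19]


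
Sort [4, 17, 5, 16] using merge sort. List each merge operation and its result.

Divide and conquer:
  Merge [4] + [17] -> [4, 17]
  Merge [5] + [16] -> [5, 16]
  Merge [4, 17] + [5, 16] -> [4, 5, 16, 17]


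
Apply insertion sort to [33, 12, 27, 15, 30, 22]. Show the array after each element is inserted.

First element 33 is already 'sorted'
Insert 12: shifted 1 elements -> [12, 33, 27, 15, 30, 22]
Insert 27: shifted 1 elements -> [12, 27, 33, 15, 30, 22]
Insert 15: shifted 2 elements -> [12, 15, 27, 33, 30, 22]
Insert 30: shifted 1 elements -> [12, 15, 27, 30, 33, 22]
Insert 22: shifted 3 elements -> [12, 15, 22, 27, 30, 33]


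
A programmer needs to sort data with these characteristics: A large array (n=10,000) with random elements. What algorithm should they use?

Best choice: Quicksort or Mergesort
Reason: Both have O(n log n) average case; quicksort has lower constant factors


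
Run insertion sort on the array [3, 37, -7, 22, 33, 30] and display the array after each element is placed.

First element 3 is already 'sorted'
Insert 37: shifted 0 elements -> [3, 37, -7, 22, 33, 30]
Insert -7: shifted 2 elements -> [-7, 3, 37, 22, 33, 30]
Insert 22: shifted 1 elements -> [-7, 3, 22, 37, 33, 30]
Insert 33: shifted 1 elements -> [-7, 3, 22, 33, 37, 30]
Insert 30: shifted 2 elements -> [-7, 3, 22, 30, 33, 37]


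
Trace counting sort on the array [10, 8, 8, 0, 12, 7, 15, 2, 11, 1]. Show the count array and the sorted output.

Count array: [1, 1, 1, 0, 0, 0, 0, 1, 2, 0, 1, 1, 1, 0, 0, 1]
(count[i] = number of elements equal to i)
Cumulative count: [1, 2, 3, 3, 3, 3, 3, 4, 6, 6, 7, 8, 9, 9, 9, 10]
Sorted: [0, 1, 2, 7, 8, 8, 10, 11, 12, 15]


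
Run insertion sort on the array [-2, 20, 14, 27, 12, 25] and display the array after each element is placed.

First element -2 is already 'sorted'
Insert 20: shifted 0 elements -> [-2, 20, 14, 27, 12, 25]
Insert 14: shifted 1 elements -> [-2, 14, 20, 27, 12, 25]
Insert 27: shifted 0 elements -> [-2, 14, 20, 27, 12, 25]
Insert 12: shifted 3 elements -> [-2, 12, 14, 20, 27, 25]
Insert 25: shifted 1 elements -> [-2, 12, 14, 20, 25, 27]


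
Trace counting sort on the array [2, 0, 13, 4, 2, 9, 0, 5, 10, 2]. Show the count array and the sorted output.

Count array: [2, 0, 3, 0, 1, 1, 0, 0, 0, 1, 1, 0, 0, 1]
(count[i] = number of elements equal to i)
Cumulative count: [2, 2, 5, 5, 6, 7, 7, 7, 7, 8, 9, 9, 9, 10]
Sorted: [0, 0, 2, 2, 2, 4, 5, 9, 10, 13]


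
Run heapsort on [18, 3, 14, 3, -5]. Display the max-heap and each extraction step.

Build heap: [18, 3, 14, 3, -5]
Extract 18: [14, 3, -5, 3, 18]
Extract 14: [3, 3, -5, 14, 18]
Extract 3: [3, -5, 3, 14, 18]
Extract 3: [-5, 3, 3, 14, 18]


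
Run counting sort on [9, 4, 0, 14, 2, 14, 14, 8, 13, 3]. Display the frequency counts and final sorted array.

Count array: [1, 0, 1, 1, 1, 0, 0, 0, 1, 1, 0, 0, 0, 1, 3]
(count[i] = number of elements equal to i)
Cumulative count: [1, 1, 2, 3, 4, 4, 4, 4, 5, 6, 6, 6, 6, 7, 10]
Sorted: [0, 2, 3, 4, 8, 9, 13, 14, 14, 14]


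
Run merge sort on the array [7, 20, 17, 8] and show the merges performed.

Divide and conquer:
  Merge [7] + [20] -> [7, 20]
  Merge [17] + [8] -> [8, 17]
  Merge [7, 20] + [8, 17] -> [7, 8, 17, 20]


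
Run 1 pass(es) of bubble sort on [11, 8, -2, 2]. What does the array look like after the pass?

After pass 1: [8, -2, 2, 11] (3 swaps)
Total swaps: 3


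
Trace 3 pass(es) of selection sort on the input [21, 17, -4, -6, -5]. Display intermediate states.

Pass 1: Select minimum -6 at index 3, swap -> [-6, 17, -4, 21, -5]
Pass 2: Select minimum -5 at index 4, swap -> [-6, -5, -4, 21, 17]
Pass 3: Select minimum -4 at index 2, swap -> [-6, -5, -4, 21, 17]


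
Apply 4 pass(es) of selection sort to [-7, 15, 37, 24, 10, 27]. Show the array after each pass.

Pass 1: Select minimum -7 at index 0, swap -> [-7, 15, 37, 24, 10, 27]
Pass 2: Select minimum 10 at index 4, swap -> [-7, 10, 37, 24, 15, 27]
Pass 3: Select minimum 15 at index 4, swap -> [-7, 10, 15, 24, 37, 27]
Pass 4: Select minimum 24 at index 3, swap -> [-7, 10, 15, 24, 37, 27]


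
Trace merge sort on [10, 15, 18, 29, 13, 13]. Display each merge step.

Divide and conquer:
  Merge [15] + [18] -> [15, 18]
  Merge [10] + [15, 18] -> [10, 15, 18]
  Merge [13] + [13] -> [13, 13]
  Merge [29] + [13, 13] -> [13, 13, 29]
  Merge [10, 15, 18] + [13, 13, 29] -> [10, 13, 13, 15, 18, 29]


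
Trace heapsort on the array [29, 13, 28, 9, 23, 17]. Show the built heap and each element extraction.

Build heap: [29, 23, 28, 9, 13, 17]
Extract 29: [28, 23, 17, 9, 13, 29]
Extract 28: [23, 13, 17, 9, 28, 29]
Extract 23: [17, 13, 9, 23, 28, 29]
Extract 17: [13, 9, 17, 23, 28, 29]
Extract 13: [9, 13, 17, 23, 28, 29]


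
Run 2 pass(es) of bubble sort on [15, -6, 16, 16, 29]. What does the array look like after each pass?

After pass 1: [-6, 15, 16, 16, 29] (1 swaps)
After pass 2: [-6, 15, 16, 16, 29] (0 swaps)
Total swaps: 1


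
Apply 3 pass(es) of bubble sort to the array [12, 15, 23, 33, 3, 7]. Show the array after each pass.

After pass 1: [12, 15, 23, 3, 7, 33] (2 swaps)
After pass 2: [12, 15, 3, 7, 23, 33] (2 swaps)
After pass 3: [12, 3, 7, 15, 23, 33] (2 swaps)
Total swaps: 6


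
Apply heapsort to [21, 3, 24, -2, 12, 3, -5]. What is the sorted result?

Build heap: [24, 12, 21, -2, 3, 3, -5]
Extract 24: [21, 12, 3, -2, 3, -5, 24]
Extract 21: [12, 3, 3, -2, -5, 21, 24]
Extract 12: [3, -2, 3, -5, 12, 21, 24]
Extract 3: [3, -2, -5, 3, 12, 21, 24]
Extract 3: [-2, -5, 3, 3, 12, 21, 24]
Extract -2: [-5, -2, 3, 3, 12, 21, 24]


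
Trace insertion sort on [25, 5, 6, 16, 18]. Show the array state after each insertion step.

First element 25 is already 'sorted'
Insert 5: shifted 1 elements -> [5, 25, 6, 16, 18]
Insert 6: shifted 1 elements -> [5, 6, 25, 16, 18]
Insert 16: shifted 1 elements -> [5, 6, 16, 25, 18]
Insert 18: shifted 1 elements -> [5, 6, 16, 18, 25]


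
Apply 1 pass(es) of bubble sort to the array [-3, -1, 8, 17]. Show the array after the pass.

After pass 1: [-3, -1, 8, 17] (0 swaps)
Total swaps: 0


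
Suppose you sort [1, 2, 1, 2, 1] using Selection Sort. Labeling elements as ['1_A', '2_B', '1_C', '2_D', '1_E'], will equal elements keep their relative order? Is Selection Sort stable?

Trace Selection Sort on the labeled array (the key is the number; the letter only tracks identity):
  Pass 1: minimum 1_A is already at index 0; no swap -> [1_A, 2_B, 1_C, 2_D, 1_E]
  Pass 2: minimum of unsorted part is 1_C at index 2; swap it with 2_B at index 1 -> [1_A, 1_C, 2_B, 2_D, 1_E]
  Pass 3: minimum of unsorted part is 1_E at index 4; swap it with 2_B at index 2 -> [1_A, 1_C, 1_E, 2_D, 2_B]
  Pass 4: minimum 2_D is already at index 3; no swap -> [1_A, 1_C, 1_E, 2_D, 2_B]
Final order: [1_A, 1_C, 1_E, 2_D, 2_B]
Equal keys:
  value 1: originally 1_A, 1_C, 1_E; after sorting 1_A, 1_C, 1_E -> order preserved
  value 2: originally 2_B, 2_D; after sorting 2_D, 2_B -> order changed
Equal keys were reordered, so Selection Sort is not stable: the long-range swap that moves the minimum into place can carry an element past an equal key. (One such input is enough; an unstable sort may happen to preserve order on other inputs, but it gives no guarantee.)
Answer: Not stable


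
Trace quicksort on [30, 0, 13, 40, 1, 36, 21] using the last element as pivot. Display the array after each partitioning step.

Partition 1: pivot=21 at index 3 -> [0, 13, 1, 21, 30, 36, 40]
Partition 2: pivot=1 at index 1 -> [0, 1, 13, 21, 30, 36, 40]
Partition 3: pivot=40 at index 6 -> [0, 1, 13, 21, 30, 36, 40]
Partition 4: pivot=36 at index 5 -> [0, 1, 13, 21, 30, 36, 40]


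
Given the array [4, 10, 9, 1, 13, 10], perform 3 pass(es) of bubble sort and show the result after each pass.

After pass 1: [4, 9, 1, 10, 10, 13] (3 swaps)
After pass 2: [4, 1, 9, 10, 10, 13] (1 swaps)
After pass 3: [1, 4, 9, 10, 10, 13] (1 swaps)
Total swaps: 5


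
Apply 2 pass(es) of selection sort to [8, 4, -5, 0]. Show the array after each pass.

Pass 1: Select minimum -5 at index 2, swap -> [-5, 4, 8, 0]
Pass 2: Select minimum 0 at index 3, swap -> [-5, 0, 8, 4]


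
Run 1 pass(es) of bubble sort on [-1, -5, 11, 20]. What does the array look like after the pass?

After pass 1: [-5, -1, 11, 20] (1 swaps)
Total swaps: 1


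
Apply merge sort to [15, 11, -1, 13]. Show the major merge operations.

Divide and conquer:
  Merge [15] + [11] -> [11, 15]
  Merge [-1] + [13] -> [-1, 13]
  Merge [11, 15] + [-1, 13] -> [-1, 11, 13, 15]


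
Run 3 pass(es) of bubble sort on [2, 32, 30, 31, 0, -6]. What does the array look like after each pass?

After pass 1: [2, 30, 31, 0, -6, 32] (4 swaps)
After pass 2: [2, 30, 0, -6, 31, 32] (2 swaps)
After pass 3: [2, 0, -6, 30, 31, 32] (2 swaps)
Total swaps: 8


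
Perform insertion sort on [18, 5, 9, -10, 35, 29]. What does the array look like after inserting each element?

First element 18 is already 'sorted'
Insert 5: shifted 1 elements -> [5, 18, 9, -10, 35, 29]
Insert 9: shifted 1 elements -> [5, 9, 18, -10, 35, 29]
Insert -10: shifted 3 elements -> [-10, 5, 9, 18, 35, 29]
Insert 35: shifted 0 elements -> [-10, 5, 9, 18, 35, 29]
Insert 29: shifted 1 elements -> [-10, 5, 9, 18, 29, 35]


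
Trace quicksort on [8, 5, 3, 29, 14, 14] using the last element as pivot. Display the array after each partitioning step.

Partition 1: pivot=14 at index 4 -> [8, 5, 3, 14, 14, 29]
Partition 2: pivot=14 at index 3 -> [8, 5, 3, 14, 14, 29]
Partition 3: pivot=3 at index 0 -> [3, 5, 8, 14, 14, 29]
Partition 4: pivot=8 at index 2 -> [3, 5, 8, 14, 14, 29]


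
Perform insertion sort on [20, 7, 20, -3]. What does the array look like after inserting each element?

First element 20 is already 'sorted'
Insert 7: shifted 1 elements -> [7, 20, 20, -3]
Insert 20: shifted 0 elements -> [7, 20, 20, -3]
Insert -3: shifted 3 elements -> [-3, 7, 20, 20]


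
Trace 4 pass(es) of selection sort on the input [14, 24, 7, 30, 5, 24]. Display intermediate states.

Pass 1: Select minimum 5 at index 4, swap -> [5, 24, 7, 30, 14, 24]
Pass 2: Select minimum 7 at index 2, swap -> [5, 7, 24, 30, 14, 24]
Pass 3: Select minimum 14 at index 4, swap -> [5, 7, 14, 30, 24, 24]
Pass 4: Select minimum 24 at index 4, swap -> [5, 7, 14, 24, 30, 24]


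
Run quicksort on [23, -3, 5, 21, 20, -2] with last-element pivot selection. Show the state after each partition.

Partition 1: pivot=-2 at index 1 -> [-3, -2, 5, 21, 20, 23]
Partition 2: pivot=23 at index 5 -> [-3, -2, 5, 21, 20, 23]
Partition 3: pivot=20 at index 3 -> [-3, -2, 5, 20, 21, 23]


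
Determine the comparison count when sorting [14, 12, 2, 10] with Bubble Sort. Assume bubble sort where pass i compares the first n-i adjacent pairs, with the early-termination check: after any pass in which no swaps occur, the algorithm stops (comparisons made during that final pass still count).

Pass 1: compare adjacent pairs (0,1)..(2,3) = 3 comparison(s), 3 swap(s) -> [12, 2, 10, 14]
Pass 2: compare adjacent pairs (0,1)..(1,2) = 2 comparison(s), 2 swap(s) -> [2, 10, 12, 14]
Pass 3: compare adjacent pairs (0,1)..(0,1) = 1 comparison(s), 0 swap(s) -> [2, 10, 12, 14]
No swaps in this pass, so bubble sort stops here.
Total comparisons: 3 + 2 + 1 = 6


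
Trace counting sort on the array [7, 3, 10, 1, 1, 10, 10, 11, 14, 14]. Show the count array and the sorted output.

Count array: [0, 2, 0, 1, 0, 0, 0, 1, 0, 0, 3, 1, 0, 0, 2]
(count[i] = number of elements equal to i)
Cumulative count: [0, 2, 2, 3, 3, 3, 3, 4, 4, 4, 7, 8, 8, 8, 10]
Sorted: [1, 1, 3, 7, 10, 10, 10, 11, 14, 14]


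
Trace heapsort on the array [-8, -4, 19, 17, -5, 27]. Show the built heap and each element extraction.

Build heap: [27, 17, 19, -4, -5, -8]
Extract 27: [19, 17, -8, -4, -5, 27]
Extract 19: [17, -4, -8, -5, 19, 27]
Extract 17: [-4, -5, -8, 17, 19, 27]
Extract -4: [-5, -8, -4, 17, 19, 27]
Extract -5: [-8, -5, -4, 17, 19, 27]


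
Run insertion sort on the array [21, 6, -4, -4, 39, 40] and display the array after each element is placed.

First element 21 is already 'sorted'
Insert 6: shifted 1 elements -> [6, 21, -4, -4, 39, 40]
Insert -4: shifted 2 elements -> [-4, 6, 21, -4, 39, 40]
Insert -4: shifted 2 elements -> [-4, -4, 6, 21, 39, 40]
Insert 39: shifted 0 elements -> [-4, -4, 6, 21, 39, 40]
Insert 40: shifted 0 elements -> [-4, -4, 6, 21, 39, 40]


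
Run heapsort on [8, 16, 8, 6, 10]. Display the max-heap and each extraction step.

Build heap: [16, 10, 8, 6, 8]
Extract 16: [10, 8, 8, 6, 16]
Extract 10: [8, 6, 8, 10, 16]
Extract 8: [8, 6, 8, 10, 16]
Extract 8: [6, 8, 8, 10, 16]


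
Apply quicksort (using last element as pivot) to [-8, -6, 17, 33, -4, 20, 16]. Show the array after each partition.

Partition 1: pivot=16 at index 3 -> [-8, -6, -4, 16, 17, 20, 33]
Partition 2: pivot=-4 at index 2 -> [-8, -6, -4, 16, 17, 20, 33]
Partition 3: pivot=-6 at index 1 -> [-8, -6, -4, 16, 17, 20, 33]
Partition 4: pivot=33 at index 6 -> [-8, -6, -4, 16, 17, 20, 33]
Partition 5: pivot=20 at index 5 -> [-8, -6, -4, 16, 17, 20, 33]


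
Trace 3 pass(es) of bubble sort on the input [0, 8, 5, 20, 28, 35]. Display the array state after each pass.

After pass 1: [0, 5, 8, 20, 28, 35] (1 swaps)
After pass 2: [0, 5, 8, 20, 28, 35] (0 swaps)
After pass 3: [0, 5, 8, 20, 28, 35] (0 swaps)
Total swaps: 1


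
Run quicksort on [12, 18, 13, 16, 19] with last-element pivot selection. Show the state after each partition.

Partition 1: pivot=19 at index 4 -> [12, 18, 13, 16, 19]
Partition 2: pivot=16 at index 2 -> [12, 13, 16, 18, 19]
Partition 3: pivot=13 at index 1 -> [12, 13, 16, 18, 19]


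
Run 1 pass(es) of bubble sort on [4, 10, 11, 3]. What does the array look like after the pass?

After pass 1: [4, 10, 3, 11] (1 swaps)
Total swaps: 1


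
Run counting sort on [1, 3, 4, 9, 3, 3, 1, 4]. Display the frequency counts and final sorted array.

Count array: [0, 2, 0, 3, 2, 0, 0, 0, 0, 1]
(count[i] = number of elements equal to i)
Cumulative count: [0, 2, 2, 5, 7, 7, 7, 7, 7, 8]
Sorted: [1, 1, 3, 3, 3, 4, 4, 9]


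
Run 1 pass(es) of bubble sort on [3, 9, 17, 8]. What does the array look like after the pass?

After pass 1: [3, 9, 8, 17] (1 swaps)
Total swaps: 1


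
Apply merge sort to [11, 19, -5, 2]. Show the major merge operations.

Divide and conquer:
  Merge [11] + [19] -> [11, 19]
  Merge [-5] + [2] -> [-5, 2]
  Merge [11, 19] + [-5, 2] -> [-5, 2, 11, 19]


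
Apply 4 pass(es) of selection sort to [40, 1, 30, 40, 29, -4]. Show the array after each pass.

Pass 1: Select minimum -4 at index 5, swap -> [-4, 1, 30, 40, 29, 40]
Pass 2: Select minimum 1 at index 1, swap -> [-4, 1, 30, 40, 29, 40]
Pass 3: Select minimum 29 at index 4, swap -> [-4, 1, 29, 40, 30, 40]
Pass 4: Select minimum 30 at index 4, swap -> [-4, 1, 29, 30, 40, 40]


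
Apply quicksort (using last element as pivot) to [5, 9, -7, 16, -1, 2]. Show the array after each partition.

Partition 1: pivot=2 at index 2 -> [-7, -1, 2, 16, 9, 5]
Partition 2: pivot=-1 at index 1 -> [-7, -1, 2, 16, 9, 5]
Partition 3: pivot=5 at index 3 -> [-7, -1, 2, 5, 9, 16]
Partition 4: pivot=16 at index 5 -> [-7, -1, 2, 5, 9, 16]


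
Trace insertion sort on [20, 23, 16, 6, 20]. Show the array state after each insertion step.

First element 20 is already 'sorted'
Insert 23: shifted 0 elements -> [20, 23, 16, 6, 20]
Insert 16: shifted 2 elements -> [16, 20, 23, 6, 20]
Insert 6: shifted 3 elements -> [6, 16, 20, 23, 20]
Insert 20: shifted 1 elements -> [6, 16, 20, 20, 23]


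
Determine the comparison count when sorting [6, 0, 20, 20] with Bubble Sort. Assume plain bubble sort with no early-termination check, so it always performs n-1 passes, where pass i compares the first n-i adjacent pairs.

Pass 1: compare adjacent pairs (0,1)..(2,3) = 3 comparison(s), 1 swap(s) -> [0, 6, 20, 20]
Pass 2: compare adjacent pairs (0,1)..(1,2) = 2 comparison(s), 0 swap(s) -> [0, 6, 20, 20]
Pass 3: compare adjacent pairs (0,1)..(0,1) = 1 comparison(s), 0 swap(s) -> [0, 6, 20, 20]
Total comparisons: 3 + 2 + 1 = 6


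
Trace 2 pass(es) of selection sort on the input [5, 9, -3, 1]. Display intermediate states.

Pass 1: Select minimum -3 at index 2, swap -> [-3, 9, 5, 1]
Pass 2: Select minimum 1 at index 3, swap -> [-3, 1, 5, 9]


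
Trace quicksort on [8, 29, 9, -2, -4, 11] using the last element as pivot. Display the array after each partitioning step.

Partition 1: pivot=11 at index 4 -> [8, 9, -2, -4, 11, 29]
Partition 2: pivot=-4 at index 0 -> [-4, 9, -2, 8, 11, 29]
Partition 3: pivot=8 at index 2 -> [-4, -2, 8, 9, 11, 29]


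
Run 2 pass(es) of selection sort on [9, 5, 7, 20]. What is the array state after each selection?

Pass 1: Select minimum 5 at index 1, swap -> [5, 9, 7, 20]
Pass 2: Select minimum 7 at index 2, swap -> [5, 7, 9, 20]


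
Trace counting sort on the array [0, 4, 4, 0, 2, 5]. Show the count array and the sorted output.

Count array: [2, 0, 1, 0, 2, 1]
(count[i] = number of elements equal to i)
Cumulative count: [2, 2, 3, 3, 5, 6]
Sorted: [0, 0, 2, 4, 4, 5]


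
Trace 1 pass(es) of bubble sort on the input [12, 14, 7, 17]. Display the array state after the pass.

After pass 1: [12, 7, 14, 17] (1 swaps)
Total swaps: 1


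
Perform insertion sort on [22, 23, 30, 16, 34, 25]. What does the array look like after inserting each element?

First element 22 is already 'sorted'
Insert 23: shifted 0 elements -> [22, 23, 30, 16, 34, 25]
Insert 30: shifted 0 elements -> [22, 23, 30, 16, 34, 25]
Insert 16: shifted 3 elements -> [16, 22, 23, 30, 34, 25]
Insert 34: shifted 0 elements -> [16, 22, 23, 30, 34, 25]
Insert 25: shifted 2 elements -> [16, 22, 23, 25, 30, 34]


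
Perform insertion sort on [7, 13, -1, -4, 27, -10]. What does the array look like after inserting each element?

First element 7 is already 'sorted'
Insert 13: shifted 0 elements -> [7, 13, -1, -4, 27, -10]
Insert -1: shifted 2 elements -> [-1, 7, 13, -4, 27, -10]
Insert -4: shifted 3 elements -> [-4, -1, 7, 13, 27, -10]
Insert 27: shifted 0 elements -> [-4, -1, 7, 13, 27, -10]
Insert -10: shifted 5 elements -> [-10, -4, -1, 7, 13, 27]


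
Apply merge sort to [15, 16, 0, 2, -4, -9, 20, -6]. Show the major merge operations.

Divide and conquer:
  Merge [15] + [16] -> [15, 16]
  Merge [0] + [2] -> [0, 2]
  Merge [15, 16] + [0, 2] -> [0, 2, 15, 16]
  Merge [-4] + [-9] -> [-9, -4]
  Merge [20] + [-6] -> [-6, 20]
  Merge [-9, -4] + [-6, 20] -> [-9, -6, -4, 20]
  Merge [0, 2, 15, 16] + [-9, -6, -4, 20] -> [-9, -6, -4, 0, 2, 15, 16, 20]


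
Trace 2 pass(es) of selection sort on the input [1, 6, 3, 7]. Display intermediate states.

Pass 1: Select minimum 1 at index 0, swap -> [1, 6, 3, 7]
Pass 2: Select minimum 3 at index 2, swap -> [1, 3, 6, 7]


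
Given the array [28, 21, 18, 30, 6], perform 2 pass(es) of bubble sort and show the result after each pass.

After pass 1: [21, 18, 28, 6, 30] (3 swaps)
After pass 2: [18, 21, 6, 28, 30] (2 swaps)
Total swaps: 5


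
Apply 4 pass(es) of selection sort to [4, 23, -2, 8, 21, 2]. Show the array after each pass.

Pass 1: Select minimum -2 at index 2, swap -> [-2, 23, 4, 8, 21, 2]
Pass 2: Select minimum 2 at index 5, swap -> [-2, 2, 4, 8, 21, 23]
Pass 3: Select minimum 4 at index 2, swap -> [-2, 2, 4, 8, 21, 23]
Pass 4: Select minimum 8 at index 3, swap -> [-2, 2, 4, 8, 21, 23]


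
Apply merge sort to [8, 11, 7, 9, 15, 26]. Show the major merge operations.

Divide and conquer:
  Merge [11] + [7] -> [7, 11]
  Merge [8] + [7, 11] -> [7, 8, 11]
  Merge [15] + [26] -> [15, 26]
  Merge [9] + [15, 26] -> [9, 15, 26]
  Merge [7, 8, 11] + [9, 15, 26] -> [7, 8, 9, 11, 15, 26]


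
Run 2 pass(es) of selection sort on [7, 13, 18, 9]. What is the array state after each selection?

Pass 1: Select minimum 7 at index 0, swap -> [7, 13, 18, 9]
Pass 2: Select minimum 9 at index 3, swap -> [7, 9, 18, 13]


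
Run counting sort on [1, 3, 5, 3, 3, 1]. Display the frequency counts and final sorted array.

Count array: [0, 2, 0, 3, 0, 1]
(count[i] = number of elements equal to i)
Cumulative count: [0, 2, 2, 5, 5, 6]
Sorted: [1, 1, 3, 3, 3, 5]


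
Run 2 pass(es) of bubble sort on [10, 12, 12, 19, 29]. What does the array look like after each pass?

After pass 1: [10, 12, 12, 19, 29] (0 swaps)
After pass 2: [10, 12, 12, 19, 29] (0 swaps)
Total swaps: 0


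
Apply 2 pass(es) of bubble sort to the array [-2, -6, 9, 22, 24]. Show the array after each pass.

After pass 1: [-6, -2, 9, 22, 24] (1 swaps)
After pass 2: [-6, -2, 9, 22, 24] (0 swaps)
Total swaps: 1


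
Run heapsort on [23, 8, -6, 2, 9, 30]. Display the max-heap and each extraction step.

Build heap: [30, 9, 23, 2, 8, -6]
Extract 30: [23, 9, -6, 2, 8, 30]
Extract 23: [9, 8, -6, 2, 23, 30]
Extract 9: [8, 2, -6, 9, 23, 30]
Extract 8: [2, -6, 8, 9, 23, 30]
Extract 2: [-6, 2, 8, 9, 23, 30]


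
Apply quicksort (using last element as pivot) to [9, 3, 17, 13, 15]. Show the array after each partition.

Partition 1: pivot=15 at index 3 -> [9, 3, 13, 15, 17]
Partition 2: pivot=13 at index 2 -> [9, 3, 13, 15, 17]
Partition 3: pivot=3 at index 0 -> [3, 9, 13, 15, 17]


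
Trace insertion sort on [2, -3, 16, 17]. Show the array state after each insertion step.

First element 2 is already 'sorted'
Insert -3: shifted 1 elements -> [-3, 2, 16, 17]
Insert 16: shifted 0 elements -> [-3, 2, 16, 17]
Insert 17: shifted 0 elements -> [-3, 2, 16, 17]


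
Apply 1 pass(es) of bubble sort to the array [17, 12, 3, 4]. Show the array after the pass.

After pass 1: [12, 3, 4, 17] (3 swaps)
Total swaps: 3


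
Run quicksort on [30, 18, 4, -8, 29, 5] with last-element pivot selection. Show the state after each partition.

Partition 1: pivot=5 at index 2 -> [4, -8, 5, 18, 29, 30]
Partition 2: pivot=-8 at index 0 -> [-8, 4, 5, 18, 29, 30]
Partition 3: pivot=30 at index 5 -> [-8, 4, 5, 18, 29, 30]
Partition 4: pivot=29 at index 4 -> [-8, 4, 5, 18, 29, 30]


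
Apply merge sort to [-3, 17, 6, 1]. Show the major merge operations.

Divide and conquer:
  Merge [-3] + [17] -> [-3, 17]
  Merge [6] + [1] -> [1, 6]
  Merge [-3, 17] + [1, 6] -> [-3, 1, 6, 17]


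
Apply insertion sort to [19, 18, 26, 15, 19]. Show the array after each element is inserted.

First element 19 is already 'sorted'
Insert 18: shifted 1 elements -> [18, 19, 26, 15, 19]
Insert 26: shifted 0 elements -> [18, 19, 26, 15, 19]
Insert 15: shifted 3 elements -> [15, 18, 19, 26, 19]
Insert 19: shifted 1 elements -> [15, 18, 19, 19, 26]


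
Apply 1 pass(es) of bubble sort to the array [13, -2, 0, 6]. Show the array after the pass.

After pass 1: [-2, 0, 6, 13] (3 swaps)
Total swaps: 3


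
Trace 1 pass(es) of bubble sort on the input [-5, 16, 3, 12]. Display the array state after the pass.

After pass 1: [-5, 3, 12, 16] (2 swaps)
Total swaps: 2


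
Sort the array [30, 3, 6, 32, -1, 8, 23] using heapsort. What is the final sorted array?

Build heap: [32, 30, 23, 3, -1, 8, 6]
Extract 32: [30, 6, 23, 3, -1, 8, 32]
Extract 30: [23, 6, 8, 3, -1, 30, 32]
Extract 23: [8, 6, -1, 3, 23, 30, 32]
Extract 8: [6, 3, -1, 8, 23, 30, 32]
Extract 6: [3, -1, 6, 8, 23, 30, 32]
Extract 3: [-1, 3, 6, 8, 23, 30, 32]


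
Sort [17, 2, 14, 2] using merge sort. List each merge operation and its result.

Divide and conquer:
  Merge [17] + [2] -> [2, 17]
  Merge [14] + [2] -> [2, 14]
  Merge [2, 17] + [2, 14] -> [2, 2, 14, 17]


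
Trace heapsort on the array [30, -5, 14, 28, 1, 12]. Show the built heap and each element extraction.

Build heap: [30, 28, 14, -5, 1, 12]
Extract 30: [28, 12, 14, -5, 1, 30]
Extract 28: [14, 12, 1, -5, 28, 30]
Extract 14: [12, -5, 1, 14, 28, 30]
Extract 12: [1, -5, 12, 14, 28, 30]
Extract 1: [-5, 1, 12, 14, 28, 30]


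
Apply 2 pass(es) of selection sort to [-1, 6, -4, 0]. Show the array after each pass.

Pass 1: Select minimum -4 at index 2, swap -> [-4, 6, -1, 0]
Pass 2: Select minimum -1 at index 2, swap -> [-4, -1, 6, 0]


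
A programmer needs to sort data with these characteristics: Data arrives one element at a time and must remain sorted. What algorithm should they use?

Best choice: Insertion sort
Reason: Insertion sort naturally handles online/streaming input by inserting each new element into sorted position


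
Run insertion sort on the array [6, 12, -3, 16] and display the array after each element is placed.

First element 6 is already 'sorted'
Insert 12: shifted 0 elements -> [6, 12, -3, 16]
Insert -3: shifted 2 elements -> [-3, 6, 12, 16]
Insert 16: shifted 0 elements -> [-3, 6, 12, 16]


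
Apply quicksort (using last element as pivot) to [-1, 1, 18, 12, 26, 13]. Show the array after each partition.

Partition 1: pivot=13 at index 3 -> [-1, 1, 12, 13, 26, 18]
Partition 2: pivot=12 at index 2 -> [-1, 1, 12, 13, 26, 18]
Partition 3: pivot=1 at index 1 -> [-1, 1, 12, 13, 26, 18]
Partition 4: pivot=18 at index 4 -> [-1, 1, 12, 13, 18, 26]


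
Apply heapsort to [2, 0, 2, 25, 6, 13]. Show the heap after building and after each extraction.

Build heap: [25, 6, 13, 0, 2, 2]
Extract 25: [13, 6, 2, 0, 2, 25]
Extract 13: [6, 2, 2, 0, 13, 25]
Extract 6: [2, 0, 2, 6, 13, 25]
Extract 2: [2, 0, 2, 6, 13, 25]
Extract 2: [0, 2, 2, 6, 13, 25]


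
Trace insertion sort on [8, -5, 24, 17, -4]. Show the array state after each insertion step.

First element 8 is already 'sorted'
Insert -5: shifted 1 elements -> [-5, 8, 24, 17, -4]
Insert 24: shifted 0 elements -> [-5, 8, 24, 17, -4]
Insert 17: shifted 1 elements -> [-5, 8, 17, 24, -4]
Insert -4: shifted 3 elements -> [-5, -4, 8, 17, 24]


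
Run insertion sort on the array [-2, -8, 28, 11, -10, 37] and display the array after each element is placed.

First element -2 is already 'sorted'
Insert -8: shifted 1 elements -> [-8, -2, 28, 11, -10, 37]
Insert 28: shifted 0 elements -> [-8, -2, 28, 11, -10, 37]
Insert 11: shifted 1 elements -> [-8, -2, 11, 28, -10, 37]
Insert -10: shifted 4 elements -> [-10, -8, -2, 11, 28, 37]
Insert 37: shifted 0 elements -> [-10, -8, -2, 11, 28, 37]


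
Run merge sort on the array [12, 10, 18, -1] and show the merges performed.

Divide and conquer:
  Merge [12] + [10] -> [10, 12]
  Merge [18] + [-1] -> [-1, 18]
  Merge [10, 12] + [-1, 18] -> [-1, 10, 12, 18]


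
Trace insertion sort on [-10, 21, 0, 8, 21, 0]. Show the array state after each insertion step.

First element -10 is already 'sorted'
Insert 21: shifted 0 elements -> [-10, 21, 0, 8, 21, 0]
Insert 0: shifted 1 elements -> [-10, 0, 21, 8, 21, 0]
Insert 8: shifted 1 elements -> [-10, 0, 8, 21, 21, 0]
Insert 21: shifted 0 elements -> [-10, 0, 8, 21, 21, 0]
Insert 0: shifted 3 elements -> [-10, 0, 0, 8, 21, 21]


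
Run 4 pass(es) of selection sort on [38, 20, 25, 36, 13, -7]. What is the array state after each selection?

Pass 1: Select minimum -7 at index 5, swap -> [-7, 20, 25, 36, 13, 38]
Pass 2: Select minimum 13 at index 4, swap -> [-7, 13, 25, 36, 20, 38]
Pass 3: Select minimum 20 at index 4, swap -> [-7, 13, 20, 36, 25, 38]
Pass 4: Select minimum 25 at index 4, swap -> [-7, 13, 20, 25, 36, 38]


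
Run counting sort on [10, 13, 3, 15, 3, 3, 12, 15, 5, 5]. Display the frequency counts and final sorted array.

Count array: [0, 0, 0, 3, 0, 2, 0, 0, 0, 0, 1, 0, 1, 1, 0, 2]
(count[i] = number of elements equal to i)
Cumulative count: [0, 0, 0, 3, 3, 5, 5, 5, 5, 5, 6, 6, 7, 8, 8, 10]
Sorted: [3, 3, 3, 5, 5, 10, 12, 13, 15, 15]


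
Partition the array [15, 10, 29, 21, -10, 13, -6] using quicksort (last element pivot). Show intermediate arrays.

Partition 1: pivot=-6 at index 1 -> [-10, -6, 29, 21, 15, 13, 10]
Partition 2: pivot=10 at index 2 -> [-10, -6, 10, 21, 15, 13, 29]
Partition 3: pivot=29 at index 6 -> [-10, -6, 10, 21, 15, 13, 29]
Partition 4: pivot=13 at index 3 -> [-10, -6, 10, 13, 15, 21, 29]
Partition 5: pivot=21 at index 5 -> [-10, -6, 10, 13, 15, 21, 29]
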